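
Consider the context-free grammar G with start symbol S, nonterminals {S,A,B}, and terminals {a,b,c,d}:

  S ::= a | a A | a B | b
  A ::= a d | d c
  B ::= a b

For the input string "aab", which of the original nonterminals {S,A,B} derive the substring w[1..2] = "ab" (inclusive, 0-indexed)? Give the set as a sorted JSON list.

Convert to CNF:
  S -> T0 A | T0 B | a | b
  A -> T0 T1 | T1 T2
  B -> T0 T3
  T0 -> a
  T1 -> d
  T2 -> c
  T3 -> b

CYK fill — only the sub-triangle for w[1..2]:
  [1..1]={S,T0}  "a"  orig:{S}
  [2..2]={S,T3}  "b"  orig:{S}
  [1..2]={B}  "ab"

Original NTs in T[1,2] deriving "ab": ["B"]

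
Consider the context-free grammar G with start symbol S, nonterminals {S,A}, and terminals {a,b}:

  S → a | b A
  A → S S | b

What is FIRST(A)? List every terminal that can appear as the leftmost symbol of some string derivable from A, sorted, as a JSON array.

FIRST sets, iterate to fixpoint:
pass 1:
  A via A→b: +{b}
  S via S→a: +{a}
  S via S→b A: +{b}
  S: {a,b}  A: {b}
pass 2:
  A via A→S S: +{a}
  S: {a,b}  A: {a,b}
pass 3: done
  S: {a,b}  A: {a,b}

FIRST(A) = ["a", "b"]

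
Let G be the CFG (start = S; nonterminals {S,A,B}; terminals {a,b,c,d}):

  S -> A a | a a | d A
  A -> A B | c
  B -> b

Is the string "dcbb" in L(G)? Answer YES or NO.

Convert to CNF:
  S -> A T0 | T0 T0 | T1 A
  A -> A B | c
  B -> b
  T0 -> a
  T1 -> d

Fill CYK table bottom-up:
  [0..0]={T1}  "d"  orig:{}
  [1..1]={A}  "c"
  [2..2]={B}  "b"
  [3..3]={B}  "b"
  [0..1]={S}  "dc"
  [1..2]={A}  "cb"
  [2..3]=∅  "bb"
  [0..2]={S}  "dcb"
  [1..3]={A}  "cbb"
  [0..3]={S}  "dcbb"

S ∈ T[0,3] ⇒ YES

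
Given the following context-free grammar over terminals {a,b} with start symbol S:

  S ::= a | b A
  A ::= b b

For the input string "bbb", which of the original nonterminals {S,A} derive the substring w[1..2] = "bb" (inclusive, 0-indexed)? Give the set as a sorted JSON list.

Convert to CNF:
  S -> T0 A | a
  A -> T0 T0
  T0 -> b

Fill CYK table bottom-up — only the sub-triangle for w[1..2]:
  [1..1]={T0}  "b"  orig:{}
  [2..2]={T0}  "b"  orig:{}
  [1..2]={A}  "bb"

Original NTs in T[1,2] deriving "bb": ["A"]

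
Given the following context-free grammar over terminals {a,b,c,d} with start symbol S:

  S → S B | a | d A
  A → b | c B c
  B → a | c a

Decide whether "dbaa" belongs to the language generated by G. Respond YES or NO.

Convert to CNF:
  S -> S B | T2 A | a
  A -> T0 X3 | b
  B -> T0 T1 | a
  T0 -> c
  T1 -> a
  T2 -> d
  X3 -> B T0

CYK table (by increasing span):
  [0..0]={T2}  "d"  orig:{}
  [1..1]={A}  "b"
  [2..2]={B,S,T1}  "a"  orig:{B,S}
  [3..3]={B,S,T1}  "a"  orig:{B,S}
  [0..1]={S}  "db"
  [1..2]=∅  "ba"
  [2..3]={S}  "aa"
  [0..2]={S}  "dba"
  [1..3]=∅  "baa"
  [0..3]={S}  "dbaa"

S ∈ T[0,3] ⇒ YES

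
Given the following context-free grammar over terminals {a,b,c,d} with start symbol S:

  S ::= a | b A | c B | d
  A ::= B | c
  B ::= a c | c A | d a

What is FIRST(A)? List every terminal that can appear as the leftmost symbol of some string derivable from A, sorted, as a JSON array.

Compute FIRST by fixpoint:
pass 1:
  A via A→c: +{c}
  B via B→a c: +{a}
  B via B→c A: +{c}
  B via B→d a: +{d}
  S via S→a: +{a}
  S via S→b A: +{b}
  S via S→c B: +{c}
  S via S→d: +{d}
  FIRST(S)={a,b,c,d}  FIRST(A)={c}  FIRST(B)={a,c,d}
pass 2:
  A via A→B: +{a,d}
  FIRST(S)={a,b,c,d}  FIRST(A)={a,c,d}  FIRST(B)={a,c,d}
pass 3: (no change)
  FIRST(S)={a,b,c,d}  FIRST(A)={a,c,d}  FIRST(B)={a,c,d}

FIRST(A) = ["a", "c", "d"]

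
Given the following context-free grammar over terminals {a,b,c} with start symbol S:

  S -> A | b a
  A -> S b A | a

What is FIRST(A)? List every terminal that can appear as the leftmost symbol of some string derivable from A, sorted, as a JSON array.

FIRST iteration:
round 1:
  A via A→a: +{a}
  S via S→A: +{a}
  S via S→b a: +{b}
  FIRST[S]={a,b}  FIRST[A]={a}
round 2:
  A via A→S b A: +{b}
  FIRST[S]={a,b}  FIRST[A]={a,b}
round 3: — fixpoint
  FIRST[S]={a,b}  FIRST[A]={a,b}

FIRST(A) = ["a", "b"]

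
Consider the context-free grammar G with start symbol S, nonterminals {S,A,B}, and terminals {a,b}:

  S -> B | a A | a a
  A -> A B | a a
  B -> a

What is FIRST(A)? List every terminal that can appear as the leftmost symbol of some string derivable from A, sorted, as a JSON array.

Compute FIRST by fixpoint:
round 1:
  A via A→a a: +{a}
  B via B→a: +{a}
  S via S→B: +{a}
  S: {a}  A: {a}  B: {a}
round 2: (no change)
  S: {a}  A: {a}  B: {a}

FIRST(A) = ["a"]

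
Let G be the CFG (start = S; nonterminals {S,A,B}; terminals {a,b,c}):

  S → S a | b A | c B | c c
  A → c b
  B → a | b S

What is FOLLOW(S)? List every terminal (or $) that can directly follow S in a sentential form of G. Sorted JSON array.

FIRST iteration:
round 1:
  A via A→c b: +{c}
  B via B→a: +{a}
  B via B→b S: +{b}
  S via S→b A: +{b}
  S via S→c B: +{c}
  S: {b,c}  A: {c}  B: {a,b}
round 2: — fixpoint
  S: {b,c}  A: {c}  B: {a,b}

FOLLOW iteration:
FOLLOW(S) := {$}
round 1:
  S→S a: FOLLOW(S) ⊇ FIRST(a) = {a}; new: +{a}
  S→b A: FOLLOW(A) ⊇ FOLLOW(S) ⊇ {$,a}; new: +{$,a}
  S→c B: FOLLOW(B) ⊇ FOLLOW(S) ⊇ {$,a}; new: +{$,a}
  FOLLOW(S)={$,a}  FOLLOW(A)={$,a}  FOLLOW(B)={$,a}
round 2: — fixpoint
  FOLLOW(S)={$,a}  FOLLOW(A)={$,a}  FOLLOW(B)={$,a}

FOLLOW(S) = ["$", "a"]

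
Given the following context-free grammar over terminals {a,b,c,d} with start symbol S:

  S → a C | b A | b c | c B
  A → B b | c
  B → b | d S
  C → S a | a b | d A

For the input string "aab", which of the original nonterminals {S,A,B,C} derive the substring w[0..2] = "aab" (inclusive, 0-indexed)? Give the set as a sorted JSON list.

Convert to CNF:
  S -> T0 A | T0 T3 | T2 C | T3 B
  A -> B T0 | c
  B -> T1 S | b
  C -> S T2 | T1 A | T2 T0
  T0 -> b
  T1 -> d
  T2 -> a
  T3 -> c

Fill CYK table bottom-up, restricted to cells inside w[0..2]:
  cell(0,0) a: {T2}  orig:{}
  cell(1,1) a: {T2}  orig:{}
  cell(2,2) b: {B,T0}  orig:{B}
  cell(0,1) aa: ∅
  cell(1,2) ab: {C}
  cell(0,2) aab: {S}

Original NTs in T[0,2] deriving "aab": ["S"]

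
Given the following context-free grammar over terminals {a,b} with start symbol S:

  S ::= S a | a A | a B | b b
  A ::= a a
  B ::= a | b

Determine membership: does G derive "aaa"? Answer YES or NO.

Convert to CNF:
  S -> S T0 | T0 A | T0 B | T1 T1
  A -> T0 T0
  B -> a | b
  T0 -> a
  T1 -> b

CYK table (by increasing span):
  cell(0,0) a: {B,T0}  orig:{B}
  cell(1,1) a: {B,T0}  orig:{B}
  cell(2,2) a: {B,T0}  orig:{B}
  cell(0,1) aa: {A,S}
  cell(1,2) aa: {A,S}
  cell(0,2) aaa: {S}

S ∈ T[0,2] ⇒ YES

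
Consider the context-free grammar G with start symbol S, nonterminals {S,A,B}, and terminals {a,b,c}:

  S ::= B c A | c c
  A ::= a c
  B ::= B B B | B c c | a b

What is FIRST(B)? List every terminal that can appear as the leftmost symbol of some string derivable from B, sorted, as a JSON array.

Compute FIRST by fixpoint:
[1]
  A via A→a c: +{a}
  B via B→a b: +{a}
  S via S→B c A: +{a}
  S via S→c c: +{c}
  FIRST(S)={a,c}  FIRST(A)={a}  FIRST(B)={a}
[2] done
  FIRST(S)={a,c}  FIRST(A)={a}  FIRST(B)={a}

FIRST(B) = ["a"]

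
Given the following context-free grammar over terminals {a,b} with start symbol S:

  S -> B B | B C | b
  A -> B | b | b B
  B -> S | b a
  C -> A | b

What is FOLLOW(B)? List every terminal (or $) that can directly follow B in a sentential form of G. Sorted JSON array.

FIRST sets, iterate to fixpoint:
[1]
  A via A→b: +{b}
  B via B→b a: +{b}
  C via C→A: +{b}
  S via S→B B: +{b}
  S: {b}  A: {b}  B: {b}  C: {b}
[2] (stable)
  S: {b}  A: {b}  B: {b}  C: {b}

FOLLOW iteration:
seed FOLLOW(S) with $
[1]
  S→B B: FOLLOW(B) ⊇ FIRST(B) = {b}; new: +{b}
  S→B B: FOLLOW(B) ⊇ FOLLOW(S) ⊇ {$}; new: +{$}
  S→B C: FOLLOW(C) ⊇ FOLLOW(S) ⊇ {$}; new: +{$}
  S: {$}  A: {}  B: {$,b}  C: {$}
[2]
  B→S: FOLLOW(S) ⊇ FOLLOW(B) ⊇ {$,b}; new: +{b}
  C→A: FOLLOW(A) ⊇ FOLLOW(C) ⊇ {$}; new: +{$}
  S→B C: FOLLOW(C) ⊇ FOLLOW(S) ⊇ {$,b}; new: +{b}
  S: {$,b}  A: {$}  B: {$,b}  C: {$,b}
[3]
  C→A: FOLLOW(A) ⊇ FOLLOW(C) ⊇ {$,b}; new: +{b}
  S: {$,b}  A: {$,b}  B: {$,b}  C: {$,b}
[4] — fixpoint
  S: {$,b}  A: {$,b}  B: {$,b}  C: {$,b}

FOLLOW(B) = ["$", "b"]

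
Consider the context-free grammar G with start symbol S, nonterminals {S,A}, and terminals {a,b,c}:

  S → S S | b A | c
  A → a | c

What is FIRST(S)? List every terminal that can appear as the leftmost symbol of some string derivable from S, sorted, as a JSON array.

FIRST sets, iterate to fixpoint:
pass 1:
  A via A→a: +{a}
  A via A→c: +{c}
  S via S→b A: +{b}
  S via S→c: +{c}
  FIRST(S)={b,c}  FIRST(A)={a,c}
pass 2: (stable)
  FIRST(S)={b,c}  FIRST(A)={a,c}

FIRST(S) = ["b", "c"]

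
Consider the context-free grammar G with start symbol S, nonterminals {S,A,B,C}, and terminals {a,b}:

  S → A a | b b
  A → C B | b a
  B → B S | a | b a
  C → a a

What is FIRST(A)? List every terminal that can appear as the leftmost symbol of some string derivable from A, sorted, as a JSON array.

FIRST sets, iterate to fixpoint:
round 1:
  A via A→b a: +{b}
  B via B→a: +{a}
  B via B→b a: +{b}
  C via C→a a: +{a}
  S via S→A a: +{b}
  FIRST(S)={b}  FIRST(A)={b}  FIRST(B)={a,b}  FIRST(C)={a}
round 2:
  A via A→C B: +{a}
  S via S→A a: +{a}
  FIRST(S)={a,b}  FIRST(A)={a,b}  FIRST(B)={a,b}  FIRST(C)={a}
round 3: — fixpoint
  FIRST(S)={a,b}  FIRST(A)={a,b}  FIRST(B)={a,b}  FIRST(C)={a}

FIRST(A) = ["a", "b"]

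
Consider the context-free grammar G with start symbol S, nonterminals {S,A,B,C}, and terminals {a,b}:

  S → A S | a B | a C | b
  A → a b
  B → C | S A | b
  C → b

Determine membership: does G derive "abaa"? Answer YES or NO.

Convert to CNF:
  S -> A S | T0 B | T0 C | b
  A -> T0 T1
  B -> S A | b
  C -> b
  T0 -> a
  T1 -> b

CYK fill:
  T[0,0] 'a' = {T0}  orig:{}
  T[1,1] 'b' = {B,C,S,T1}  orig:{B,C,S}
  T[2,2] 'a' = {T0}  orig:{}
  T[3,3] 'a' = {T0}  orig:{}
  T[0,1] 'ab' = {A,S}
  T[1,2] 'ba' = ∅
  T[2,3] 'aa' = ∅
  T[0,2] 'aba' = ∅
  T[1,3] 'baa' = ∅
  T[0,3] 'abaa' = ∅

S ∉ T[0,3] ⇒ NO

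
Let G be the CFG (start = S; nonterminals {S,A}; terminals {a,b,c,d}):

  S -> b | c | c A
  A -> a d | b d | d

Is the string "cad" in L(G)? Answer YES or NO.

CNF form of G:
  S -> T3 A | b | c
  A -> T0 T1 | T2 T1 | d
  T0 -> a
  T1 -> d
  T2 -> b
  T3 -> c

CYK fill:
  [0..0]={S,T3}  "c"  orig:{S}
  [1..1]={T0}  "a"  orig:{}
  [2..2]={A,T1}  "d"  orig:{A}
  [0..1]=∅  "ca"
  [1..2]={A}  "ad"
  [0..2]={S}  "cad"

S ∈ T[0,2] ⇒ YES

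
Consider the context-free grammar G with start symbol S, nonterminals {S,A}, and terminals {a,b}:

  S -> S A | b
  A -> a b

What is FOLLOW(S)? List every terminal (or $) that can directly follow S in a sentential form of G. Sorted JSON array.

FIRST iteration:
iter 1:
  A via A→a b: +{a}
  S via S→b: +{b}
  FIRST(S)={b}  FIRST(A)={a}
iter 2: (stable)
  FIRST(S)={b}  FIRST(A)={a}

FOLLOW iteration:
initialize: $ ∈ FOLLOW(S)
round 1:
  S→S A: FOLLOW(S) ⊇ FIRST(A) = {a}; new: +{a}
  S→S A: FOLLOW(A) ⊇ FOLLOW(S) ⊇ {$,a}; new: +{$,a}
  FOLLOW[S]={$,a}  FOLLOW[A]={$,a}
round 2: (no change)
  FOLLOW[S]={$,a}  FOLLOW[A]={$,a}

FOLLOW(S) = ["$", "a"]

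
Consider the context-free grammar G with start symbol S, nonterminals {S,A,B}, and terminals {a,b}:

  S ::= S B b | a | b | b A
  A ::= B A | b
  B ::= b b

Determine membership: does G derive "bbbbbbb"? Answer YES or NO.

CNF form of G:
  S -> S X1 | T0 A | a | b
  A -> B A | b
  B -> T0 T0
  T0 -> b
  X1 -> B T0

CYK table (by increasing span):
  [0..0]={A,S,T0}  "b"  orig:{A,S}
  [1..1]={A,S,T0}  "b"  orig:{A,S}
  [2..2]={A,S,T0}  "b"  orig:{A,S}
  [3..3]={A,S,T0}  "b"  orig:{A,S}
  [4..4]={A,S,T0}  "b"  orig:{A,S}
  [5..5]={A,S,T0}  "b"  orig:{A,S}
  [6..6]={A,S,T0}  "b"  orig:{A,S}
  [0..1]={B,S}  "bb"
  [1..2]={B,S}  "bb"
  [2..3]={B,S}  "bb"
  [3..4]={B,S}  "bb"
  [4..5]={B,S}  "bb"
  [5..6]={B,S}  "bb"
  [0..2]={A,X1}  "bbb"  orig:{A}
  [1..3]={A,X1}  "bbb"  orig:{A}
  [2..4]={A,X1}  "bbb"  orig:{A}
  [3..5]={A,X1}  "bbb"  orig:{A}
  [4..6]={A,X1}  "bbb"  orig:{A}
  [0..3]={S}  "bbbb"
  [1..4]={S}  "bbbb"
  [2..5]={S}  "bbbb"
  [3..6]={S}  "bbbb"
  [0..4]={A,S}  "bbbbb"
  [1..5]={A,S}  "bbbbb"
  [2..6]={A,S}  "bbbbb"
  [0..5]={S}  "bbbbbb"
  [1..6]={S}  "bbbbbb"
  [0..6]={A,S}  "bbbbbbb"

S ∈ T[0,6] ⇒ YES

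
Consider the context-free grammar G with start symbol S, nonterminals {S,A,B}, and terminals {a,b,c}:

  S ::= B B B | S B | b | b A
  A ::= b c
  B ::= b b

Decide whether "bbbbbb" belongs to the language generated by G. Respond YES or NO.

CNF form of G:
  S -> B X2 | S B | T0 A | b
  A -> T0 T1
  B -> T0 T0
  T0 -> b
  T1 -> c
  X2 -> B B

Fill CYK table bottom-up:
  T[0,0] 'b' = {S,T0}  orig:{S}
  T[1,1] 'b' = {S,T0}  orig:{S}
  T[2,2] 'b' = {S,T0}  orig:{S}
  T[3,3] 'b' = {S,T0}  orig:{S}
  T[4,4] 'b' = {S,T0}  orig:{S}
  T[5,5] 'b' = {S,T0}  orig:{S}
  T[0,1] 'bb' = {B}
  T[1,2] 'bb' = {B}
  T[2,3] 'bb' = {B}
  T[3,4] 'bb' = {B}
  T[4,5] 'bb' = {B}
  T[0,2] 'bbb' = {S}
  T[1,3] 'bbb' = {S}
  T[2,4] 'bbb' = {S}
  T[3,5] 'bbb' = {S}
  T[0,3] 'bbbb' = {X2}  orig:{}
  T[1,4] 'bbbb' = {X2}  orig:{}
  T[2,5] 'bbbb' = {X2}  orig:{}
  T[0,4] 'bbbbb' = {S}
  T[1,5] 'bbbbb' = {S}
  T[0,5] 'bbbbbb' = {S}

S ∈ T[0,5] ⇒ YES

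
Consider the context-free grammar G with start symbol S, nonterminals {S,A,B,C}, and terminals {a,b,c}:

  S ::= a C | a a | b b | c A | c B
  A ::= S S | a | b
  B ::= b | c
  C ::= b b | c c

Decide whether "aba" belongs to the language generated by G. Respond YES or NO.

CNF form of G:
  S -> T0 T0 | T1 A | T1 B | T2 C | T2 T2
  A -> S S | a | b
  B -> b | c
  C -> T0 T0 | T1 T1
  T0 -> b
  T1 -> c
  T2 -> a

Fill CYK table bottom-up:
  cell(0,0) a: {A,T2}  orig:{A}
  cell(1,1) b: {A,B,T0}  orig:{A,B}
  cell(2,2) a: {A,T2}  orig:{A}
  cell(0,1) ab: ∅
  cell(1,2) ba: ∅
  cell(0,2) aba: ∅

S ∉ T[0,2] ⇒ NO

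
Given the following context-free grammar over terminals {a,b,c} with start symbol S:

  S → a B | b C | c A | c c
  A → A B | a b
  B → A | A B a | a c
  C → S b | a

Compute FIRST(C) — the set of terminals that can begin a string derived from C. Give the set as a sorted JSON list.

FIRST iteration:
[1]
  A via A→a b: +{a}
  B via B→A: +{a}
  C via C→a: +{a}
  S via S→a B: +{a}
  S via S→b C: +{b}
  S via S→c A: +{c}
  FIRST(S)={a,b,c}  FIRST(A)={a}  FIRST(B)={a}  FIRST(C)={a}
[2]
  C via C→S b: +{b,c}
  FIRST(S)={a,b,c}  FIRST(A)={a}  FIRST(B)={a}  FIRST(C)={a,b,c}
[3] — fixpoint
  FIRST(S)={a,b,c}  FIRST(A)={a}  FIRST(B)={a}  FIRST(C)={a,b,c}

FIRST(C) = ["a", "b", "c"]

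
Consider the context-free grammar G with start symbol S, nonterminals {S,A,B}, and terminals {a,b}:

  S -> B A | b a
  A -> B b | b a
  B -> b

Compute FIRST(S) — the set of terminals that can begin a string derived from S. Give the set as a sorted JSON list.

FIRST iteration:
iter 1:
  A via A→b a: +{b}
  B via B→b: +{b}
  S via S→B A: +{b}
  FIRST(S)={b}  FIRST(A)={b}  FIRST(B)={b}
iter 2: — fixpoint
  FIRST(S)={b}  FIRST(A)={b}  FIRST(B)={b}

FIRST(S) = ["b"]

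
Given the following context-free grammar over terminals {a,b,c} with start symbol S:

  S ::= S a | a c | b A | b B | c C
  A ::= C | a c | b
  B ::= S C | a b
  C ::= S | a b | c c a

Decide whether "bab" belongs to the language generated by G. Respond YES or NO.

Convert to CNF:
  S -> S T0 | T0 T2 | T1 A | T1 B | T2 C
  A -> S T0 | T0 T1 | T0 T2 | T1 A | T1 B | T2 C | T2 X3 | b
  B -> S C | T0 T1
  C -> S T0 | T0 T1 | T0 T2 | T1 A | T1 B | T2 C | T2 X4
  T0 -> a
  T1 -> b
  T2 -> c
  X3 -> T2 T0
  X4 -> T2 T0

CYK table (by increasing span):
  cell(0,0) b: {A,T1}  orig:{A}
  cell(1,1) a: {T0}  orig:{}
  cell(2,2) b: {A,T1}  orig:{A}
  cell(0,1) ba: ∅
  cell(1,2) ab: {A,B,C}
  cell(0,2) bab: {A,C,S}

S ∈ T[0,2] ⇒ YES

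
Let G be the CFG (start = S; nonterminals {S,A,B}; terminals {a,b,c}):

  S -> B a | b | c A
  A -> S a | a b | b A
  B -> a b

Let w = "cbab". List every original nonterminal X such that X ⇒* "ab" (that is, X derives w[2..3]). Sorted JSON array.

Convert to CNF:
  S -> B T0 | T2 A | b
  A -> S T0 | T0 T1 | T1 A
  B -> T0 T1
  T0 -> a
  T1 -> b
  T2 -> c

CYK table (by increasing span) (cells [i..j] with 2 ≤ i ≤ j ≤ 3 only):
  cell(2,2) a: {T0}  orig:{}
  cell(3,3) b: {S,T1}  orig:{S}
  cell(2,3) ab: {A,B}

Original NTs in T[2,3] deriving "ab": ["A", "B"]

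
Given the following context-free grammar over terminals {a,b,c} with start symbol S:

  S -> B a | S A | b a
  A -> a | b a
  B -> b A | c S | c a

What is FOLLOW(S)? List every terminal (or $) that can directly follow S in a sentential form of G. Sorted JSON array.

Compute FIRST by fixpoint:
pass 1:
  A via A→a: +{a}
  A via A→b a: +{b}
  B via B→b A: +{b}
  B via B→c S: +{c}
  S via S→B a: +{b,c}
  S: {b,c}  A: {a,b}  B: {b,c}
pass 2: (stable)
  S: {b,c}  A: {a,b}  B: {b,c}

Compute FOLLOW by fixpoint:
seed FOLLOW(S) with $
pass 1:
  S→B a: FOLLOW(B) ⊇ FIRST(a) = {a}; new: +{a}
  S→S A: FOLLOW(S) ⊇ FIRST(A) = {a,b}; new: +{a,b}
  S→S A: FOLLOW(A) ⊇ FOLLOW(S) ⊇ {$,a,b}; new: +{$,a,b}
  FOLLOW[S]={$,a,b}  FOLLOW[A]={$,a,b}  FOLLOW[B]={a}
pass 2: — fixpoint
  FOLLOW[S]={$,a,b}  FOLLOW[A]={$,a,b}  FOLLOW[B]={a}

FOLLOW(S) = ["$", "a", "b"]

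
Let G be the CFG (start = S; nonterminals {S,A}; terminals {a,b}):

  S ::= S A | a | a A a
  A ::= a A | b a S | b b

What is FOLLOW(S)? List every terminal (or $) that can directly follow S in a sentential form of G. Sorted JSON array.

FIRST sets, iterate to fixpoint:
pass 1:
  A via A→a A: +{a}
  A via A→b a S: +{b}
  S via S→a: +{a}
  S: {a}  A: {a,b}
pass 2: — fixpoint
  S: {a}  A: {a,b}

FOLLOW sets:
seed FOLLOW(S) with $
pass 1:
  S→S A: FOLLOW(S) ⊇ FIRST(A) = {a,b}; new: +{a,b}
  S→S A: FOLLOW(A) ⊇ FOLLOW(S) ⊇ {$,a,b}; new: +{$,a,b}
  FOLLOW[S]={$,a,b}  FOLLOW[A]={$,a,b}
pass 2: done
  FOLLOW[S]={$,a,b}  FOLLOW[A]={$,a,b}

FOLLOW(S) = ["$", "a", "b"]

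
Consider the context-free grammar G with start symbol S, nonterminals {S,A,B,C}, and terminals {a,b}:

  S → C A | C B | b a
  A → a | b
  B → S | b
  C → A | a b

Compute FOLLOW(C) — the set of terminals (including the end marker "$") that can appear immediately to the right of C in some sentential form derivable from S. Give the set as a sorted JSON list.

FIRST iteration:
iter 1:
  A via A→a: +{a}
  A via A→b: +{b}
  B via B→b: +{b}
  C via C→A: +{a,b}
  S via S→C A: +{a,b}
  FIRST(S)={a,b}  FIRST(A)={a,b}  FIRST(B)={b}  FIRST(C)={a,b}
iter 2:
  B via B→S: +{a}
  FIRST(S)={a,b}  FIRST(A)={a,b}  FIRST(B)={a,b}  FIRST(C)={a,b}
iter 3: (no change)
  FIRST(S)={a,b}  FIRST(A)={a,b}  FIRST(B)={a,b}  FIRST(C)={a,b}

FOLLOW sets:
FOLLOW(S) := {$}
round 1:
  S→C A: FOLLOW(C) ⊇ FIRST(A) = {a,b}; new: +{a,b}
  S→C A: FOLLOW(A) ⊇ FOLLOW(S) ⊇ {$}; new: +{$}
  S→C B: FOLLOW(B) ⊇ FOLLOW(S) ⊇ {$}; new: +{$}
  FOLLOW[S]={$}  FOLLOW[A]={$}  FOLLOW[B]={$}  FOLLOW[C]={a,b}
round 2:
  C→A: FOLLOW(A) ⊇ FOLLOW(C) ⊇ {a,b}; new: +{a,b}
  FOLLOW[S]={$}  FOLLOW[A]={$,a,b}  FOLLOW[B]={$}  FOLLOW[C]={a,b}
round 3: done
  FOLLOW[S]={$}  FOLLOW[A]={$,a,b}  FOLLOW[B]={$}  FOLLOW[C]={a,b}

FOLLOW(C) = ["a", "b"]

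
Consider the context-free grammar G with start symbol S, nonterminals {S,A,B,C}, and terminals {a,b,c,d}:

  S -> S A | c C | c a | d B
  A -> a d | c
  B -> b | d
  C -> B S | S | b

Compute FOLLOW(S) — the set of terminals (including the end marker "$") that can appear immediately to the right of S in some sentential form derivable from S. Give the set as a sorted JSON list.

FIRST iteration:
iter 1:
  A via A→a d: +{a}
  A via A→c: +{c}
  B via B→b: +{b}
  B via B→d: +{d}
  C via C→B S: +{b,d}
  S via S→c C: +{c}
  S via S→d B: +{d}
  S: {c,d}  A: {a,c}  B: {b,d}  C: {b,d}
iter 2:
  C via C→S: +{c}
  S: {c,d}  A: {a,c}  B: {b,d}  C: {b,c,d}
iter 3: (no change)
  S: {c,d}  A: {a,c}  B: {b,d}  C: {b,c,d}

Compute FOLLOW by fixpoint:
seed FOLLOW(S) with $
[1]
  C→B S: FOLLOW(B) ⊇ FIRST(S) = {c,d}; new: +{c,d}
  S→S A: FOLLOW(S) ⊇ FIRST(A) = {a,c}; new: +{a,c}
  S→S A: FOLLOW(A) ⊇ FOLLOW(S) ⊇ {$,a,c}; new: +{$,a,c}
  S→c C: FOLLOW(C) ⊇ FOLLOW(S) ⊇ {$,a,c}; new: +{$,a,c}
  S→d B: FOLLOW(B) ⊇ FOLLOW(S) ⊇ {$,a,c}; new: +{$,a}
  S: {$,a,c}  A: {$,a,c}  B: {$,a,c,d}  C: {$,a,c}
[2] (no change)
  S: {$,a,c}  A: {$,a,c}  B: {$,a,c,d}  C: {$,a,c}

FOLLOW(S) = ["$", "a", "c"]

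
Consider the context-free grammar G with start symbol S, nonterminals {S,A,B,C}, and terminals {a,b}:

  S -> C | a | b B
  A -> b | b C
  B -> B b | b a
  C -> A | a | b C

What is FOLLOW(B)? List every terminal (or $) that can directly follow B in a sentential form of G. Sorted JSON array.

FIRST sets, iterate to fixpoint:
round 1:
  A via A→b: +{b}
  B via B→b a: +{b}
  C via C→A: +{b}
  C via C→a: +{a}
  S via S→C: +{a,b}
  FIRST(S)={a,b}  FIRST(A)={b}  FIRST(B)={b}  FIRST(C)={a,b}
round 2: done
  FIRST(S)={a,b}  FIRST(A)={b}  FIRST(B)={b}  FIRST(C)={a,b}

Compute FOLLOW by fixpoint:
initialize: $ ∈ FOLLOW(S)
[1]
  B→B b: FOLLOW(B) ⊇ FIRST(b) = {b}; new: +{b}
  S→C: FOLLOW(C) ⊇ FOLLOW(S) ⊇ {$}; new: +{$}
  S→b B: FOLLOW(B) ⊇ FOLLOW(S) ⊇ {$}; new: +{$}
  FOLLOW[S]={$}  FOLLOW[A]={}  FOLLOW[B]={$,b}  FOLLOW[C]={$}
[2]
  C→A: FOLLOW(A) ⊇ FOLLOW(C) ⊇ {$}; new: +{$}
  FOLLOW[S]={$}  FOLLOW[A]={$}  FOLLOW[B]={$,b}  FOLLOW[C]={$}
[3] (stable)
  FOLLOW[S]={$}  FOLLOW[A]={$}  FOLLOW[B]={$,b}  FOLLOW[C]={$}

FOLLOW(B) = ["$", "b"]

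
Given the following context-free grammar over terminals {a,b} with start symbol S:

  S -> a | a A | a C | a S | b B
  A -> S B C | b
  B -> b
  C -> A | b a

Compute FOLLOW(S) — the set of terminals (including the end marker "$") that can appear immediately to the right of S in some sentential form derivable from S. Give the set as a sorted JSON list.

Compute FIRST by fixpoint:
iter 1:
  A via A→b: +{b}
  B via B→b: +{b}
  C via C→A: +{b}
  S via S→a: +{a}
  S via S→b B: +{b}
  FIRST(S)={a,b}  FIRST(A)={b}  FIRST(B)={b}  FIRST(C)={b}
iter 2:
  A via A→S B C: +{a}
  C via C→A: +{a}
  FIRST(S)={a,b}  FIRST(A)={a,b}  FIRST(B)={b}  FIRST(C)={a,b}
iter 3: — fixpoint
  FIRST(S)={a,b}  FIRST(A)={a,b}  FIRST(B)={b}  FIRST(C)={a,b}

FOLLOW sets:
initialize: $ ∈ FOLLOW(S)
round 1:
  A→S B C: FOLLOW(S) ⊇ FIRST(B) = {b}; new: +{b}
  A→S B C: FOLLOW(B) ⊇ FIRST(C) = {a,b}; new: +{a,b}
  S→a A: FOLLOW(A) ⊇ FOLLOW(S) ⊇ {$,b}; new: +{$,b}
  S→a C: FOLLOW(C) ⊇ FOLLOW(S) ⊇ {$,b}; new: +{$,b}
  S→b B: FOLLOW(B) ⊇ FOLLOW(S) ⊇ {$,b}; new: +{$}
  S: {$,b}  A: {$,b}  B: {$,a,b}  C: {$,b}
round 2: (no change)
  S: {$,b}  A: {$,b}  B: {$,a,b}  C: {$,b}

FOLLOW(S) = ["$", "b"]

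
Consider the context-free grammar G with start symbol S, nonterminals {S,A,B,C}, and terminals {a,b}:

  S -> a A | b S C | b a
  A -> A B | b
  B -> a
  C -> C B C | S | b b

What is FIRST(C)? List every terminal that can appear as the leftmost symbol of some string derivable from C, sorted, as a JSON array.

Compute FIRST by fixpoint:
iter 1:
  A via A→b: +{b}
  B via B→a: +{a}
  C via C→b b: +{b}
  S via S→a A: +{a}
  S via S→b S C: +{b}
  FIRST[S]={a,b}  FIRST[A]={b}  FIRST[B]={a}  FIRST[C]={b}
iter 2:
  C via C→S: +{a}
  FIRST[S]={a,b}  FIRST[A]={b}  FIRST[B]={a}  FIRST[C]={a,b}
iter 3: (stable)
  FIRST[S]={a,b}  FIRST[A]={b}  FIRST[B]={a}  FIRST[C]={a,b}

FIRST(C) = ["a", "b"]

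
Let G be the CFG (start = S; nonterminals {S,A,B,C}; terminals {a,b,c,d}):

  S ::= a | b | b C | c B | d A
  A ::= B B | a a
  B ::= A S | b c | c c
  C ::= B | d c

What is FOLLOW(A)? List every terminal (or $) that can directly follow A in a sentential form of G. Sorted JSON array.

Compute FIRST by fixpoint:
[1]
  A via A→a a: +{a}
  B via B→A S: +{a}
  B via B→b c: +{b}
  B via B→c c: +{c}
  C via C→B: +{a,b,c}
  C via C→d c: +{d}
  S via S→a: +{a}
  S via S→b: +{b}
  S via S→c B: +{c}
  S via S→d A: +{d}
  FIRST[S]={a,b,c,d}  FIRST[A]={a}  FIRST[B]={a,b,c}  FIRST[C]={a,b,c,d}
[2]
  A via A→B B: +{b,c}
  FIRST[S]={a,b,c,d}  FIRST[A]={a,b,c}  FIRST[B]={a,b,c}  FIRST[C]={a,b,c,d}
[3] — fixpoint
  FIRST[S]={a,b,c,d}  FIRST[A]={a,b,c}  FIRST[B]={a,b,c}  FIRST[C]={a,b,c,d}

Compute FOLLOW by fixpoint:
FOLLOW(S) := {$}
round 1:
  A→B B: FOLLOW(B) ⊇ FIRST(B) = {a,b,c}; new: +{a,b,c}
  B→A S: FOLLOW(A) ⊇ FIRST(S) = {a,b,c,d}; new: +{a,b,c,d}
  B→A S: FOLLOW(S) ⊇ FOLLOW(B) ⊇ {a,b,c}; new: +{a,b,c}
  S→b C: FOLLOW(C) ⊇ FOLLOW(S) ⊇ {$,a,b,c}; new: +{$,a,b,c}
  S→c B: FOLLOW(B) ⊇ FOLLOW(S) ⊇ {$,a,b,c}; new: +{$}
  S→d A: FOLLOW(A) ⊇ FOLLOW(S) ⊇ {$,a,b,c}; new: +{$}
  S: {$,a,b,c}  A: {$,a,b,c,d}  B: {$,a,b,c}  C: {$,a,b,c}
round 2:
  A→B B: FOLLOW(B) ⊇ FOLLOW(A) ⊇ {$,a,b,c,d}; new: +{d}
  B→A S: FOLLOW(S) ⊇ FOLLOW(B) ⊇ {$,a,b,c,d}; new: +{d}
  S→b C: FOLLOW(C) ⊇ FOLLOW(S) ⊇ {$,a,b,c,d}; new: +{d}
  S: {$,a,b,c,d}  A: {$,a,b,c,d}  B: {$,a,b,c,d}  C: {$,a,b,c,d}
round 3: — fixpoint
  S: {$,a,b,c,d}  A: {$,a,b,c,d}  B: {$,a,b,c,d}  C: {$,a,b,c,d}

FOLLOW(A) = ["$", "a", "b", "c", "d"]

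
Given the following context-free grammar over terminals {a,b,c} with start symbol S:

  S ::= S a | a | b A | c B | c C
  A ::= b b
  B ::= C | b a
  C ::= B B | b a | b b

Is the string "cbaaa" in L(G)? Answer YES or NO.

Convert to CNF:
  S -> S T1 | T0 A | T2 B | T2 C | a
  A -> T0 T0
  B -> B B | T0 T0 | T0 T1
  C -> B B | T0 T0 | T0 T1
  T0 -> b
  T1 -> a
  T2 -> c

Fill CYK table bottom-up:
  cell(0,0) c: {T2}  orig:{}
  cell(1,1) b: {T0}  orig:{}
  cell(2,2) a: {S,T1}  orig:{S}
  cell(3,3) a: {S,T1}  orig:{S}
  cell(4,4) a: {S,T1}  orig:{S}
  cell(0,1) cb: ∅
  cell(1,2) ba: {B,C}
  cell(2,3) aa: {S}
  cell(3,4) aa: {S}
  cell(0,2) cba: {S}
  cell(1,3) baa: ∅
  cell(2,4) aaa: {S}
  cell(0,3) cbaa: {S}
  cell(1,4) baaa: ∅
  cell(0,4) cbaaa: {S}

S ∈ T[0,4] ⇒ YES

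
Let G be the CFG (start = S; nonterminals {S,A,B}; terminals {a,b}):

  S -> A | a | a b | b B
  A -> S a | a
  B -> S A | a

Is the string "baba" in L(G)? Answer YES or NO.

Convert to CNF:
  S -> S T0 | T0 T1 | T1 B | a
  A -> S T0 | a
  B -> S A | a
  T0 -> a
  T1 -> b

CYK table (by increasing span):
  [0..0]={T1}  "b"  orig:{}
  [1..1]={A,B,S,T0}  "a"  orig:{A,B,S}
  [2..2]={T1}  "b"  orig:{}
  [3..3]={A,B,S,T0}  "a"  orig:{A,B,S}
  [0..1]={S}  "ba"
  [1..2]={S}  "ab"
  [2..3]={S}  "ba"
  [0..2]=∅  "bab"
  [1..3]={A,B,S}  "aba"
  [0..3]={S}  "baba"

S ∈ T[0,3] ⇒ YES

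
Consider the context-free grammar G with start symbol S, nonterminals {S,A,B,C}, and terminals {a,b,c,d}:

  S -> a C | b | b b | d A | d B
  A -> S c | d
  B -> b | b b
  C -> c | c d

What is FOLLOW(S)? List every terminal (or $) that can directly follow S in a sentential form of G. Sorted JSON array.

FIRST sets, iterate to fixpoint:
[1]
  A via A→d: +{d}
  B via B→b: +{b}
  C via C→c: +{c}
  S via S→a C: +{a}
  S via S→b: +{b}
  S via S→d A: +{d}
  FIRST[S]={a,b,d}  FIRST[A]={d}  FIRST[B]={b}  FIRST[C]={c}
[2]
  A via A→S c: +{a,b}
  FIRST[S]={a,b,d}  FIRST[A]={a,b,d}  FIRST[B]={b}  FIRST[C]={c}
[3] (no change)
  FIRST[S]={a,b,d}  FIRST[A]={a,b,d}  FIRST[B]={b}  FIRST[C]={c}

FOLLOW sets:
seed FOLLOW(S) with $
pass 1:
  A→S c: FOLLOW(S) ⊇ FIRST(c) = {c}; new: +{c}
  S→a C: FOLLOW(C) ⊇ FOLLOW(S) ⊇ {$,c}; new: +{$,c}
  S→d A: FOLLOW(A) ⊇ FOLLOW(S) ⊇ {$,c}; new: +{$,c}
  S→d B: FOLLOW(B) ⊇ FOLLOW(S) ⊇ {$,c}; new: +{$,c}
  FOLLOW[S]={$,c}  FOLLOW[A]={$,c}  FOLLOW[B]={$,c}  FOLLOW[C]={$,c}
pass 2: done
  FOLLOW[S]={$,c}  FOLLOW[A]={$,c}  FOLLOW[B]={$,c}  FOLLOW[C]={$,c}

FOLLOW(S) = ["$", "c"]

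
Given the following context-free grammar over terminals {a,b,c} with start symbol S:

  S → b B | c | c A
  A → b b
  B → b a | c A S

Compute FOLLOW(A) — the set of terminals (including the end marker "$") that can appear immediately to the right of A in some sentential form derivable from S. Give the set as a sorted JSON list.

Compute FIRST by fixpoint:
[1]
  A via A→b b: +{b}
  B via B→b a: +{b}
  B via B→c A S: +{c}
  S via S→b B: +{b}
  S via S→c: +{c}
  FIRST(S)={b,c}  FIRST(A)={b}  FIRST(B)={b,c}
[2] — fixpoint
  FIRST(S)={b,c}  FIRST(A)={b}  FIRST(B)={b,c}

FOLLOW sets:
initialize: $ ∈ FOLLOW(S)
[1]
  B→c A S: FOLLOW(A) ⊇ FIRST(S) = {b,c}; new: +{b,c}
  S→b B: FOLLOW(B) ⊇ FOLLOW(S) ⊇ {$}; new: +{$}
  S→c A: FOLLOW(A) ⊇ FOLLOW(S) ⊇ {$}; new: +{$}
  S: {$}  A: {$,b,c}  B: {$}
[2] — fixpoint
  S: {$}  A: {$,b,c}  B: {$}

FOLLOW(A) = ["$", "b", "c"]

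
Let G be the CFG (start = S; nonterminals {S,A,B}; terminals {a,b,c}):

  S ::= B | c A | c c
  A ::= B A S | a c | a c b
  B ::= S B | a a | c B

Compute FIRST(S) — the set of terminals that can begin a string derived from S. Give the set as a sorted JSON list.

FIRST iteration:
pass 1:
  A via A→a c: +{a}
  B via B→a a: +{a}
  B via B→c B: +{c}
  S via S→B: +{a,c}
  FIRST[S]={a,c}  FIRST[A]={a}  FIRST[B]={a,c}
pass 2:
  A via A→B A S: +{c}
  FIRST[S]={a,c}  FIRST[A]={a,c}  FIRST[B]={a,c}
pass 3: (stable)
  FIRST[S]={a,c}  FIRST[A]={a,c}  FIRST[B]={a,c}

FIRST(S) = ["a", "c"]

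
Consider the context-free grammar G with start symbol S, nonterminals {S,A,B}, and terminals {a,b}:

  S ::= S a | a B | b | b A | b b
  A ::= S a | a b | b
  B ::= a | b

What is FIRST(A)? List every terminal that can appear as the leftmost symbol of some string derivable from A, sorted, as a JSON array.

FIRST iteration:
round 1:
  A via A→a b: +{a}
  A via A→b: +{b}
  B via B→a: +{a}
  B via B→b: +{b}
  S via S→a B: +{a}
  S via S→b: +{b}
  FIRST(S)={a,b}  FIRST(A)={a,b}  FIRST(B)={a,b}
round 2: (stable)
  FIRST(S)={a,b}  FIRST(A)={a,b}  FIRST(B)={a,b}

FIRST(A) = ["a", "b"]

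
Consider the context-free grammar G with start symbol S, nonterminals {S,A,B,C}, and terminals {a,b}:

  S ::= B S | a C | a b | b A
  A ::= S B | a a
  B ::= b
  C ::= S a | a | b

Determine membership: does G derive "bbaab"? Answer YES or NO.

Convert to CNF:
  S -> B S | T0 C | T0 T1 | T1 A
  A -> S B | T0 T0
  B -> b
  C -> S T0 | a | b
  T0 -> a
  T1 -> b

Fill CYK table bottom-up:
  [0..0]={B,C,T1}  "b"  orig:{B,C}
  [1..1]={B,C,T1}  "b"  orig:{B,C}
  [2..2]={C,T0}  "a"  orig:{C}
  [3..3]={C,T0}  "a"  orig:{C}
  [4..4]={B,C,T1}  "b"  orig:{B,C}
  [0..1]=∅  "bb"
  [1..2]=∅  "ba"
  [2..3]={A,S}  "aa"
  [3..4]={S}  "ab"
  [0..2]=∅  "bba"
  [1..3]={S}  "baa"
  [2..4]={A}  "aab"
  [0..3]={S}  "bbaa"
  [1..4]={A,S}  "baab"
  [0..4]={A,S}  "bbaab"

S ∈ T[0,4] ⇒ YES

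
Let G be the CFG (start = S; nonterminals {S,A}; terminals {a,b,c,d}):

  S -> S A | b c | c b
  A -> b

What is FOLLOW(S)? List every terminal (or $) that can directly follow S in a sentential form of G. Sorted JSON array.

Compute FIRST by fixpoint:
round 1:
  A via A→b: +{b}
  S via S→b c: +{b}
  S via S→c b: +{c}
  FIRST(S)={b,c}  FIRST(A)={b}
round 2: done
  FIRST(S)={b,c}  FIRST(A)={b}

Compute FOLLOW by fixpoint:
seed FOLLOW(S) with $
iter 1:
  S→S A: FOLLOW(S) ⊇ FIRST(A) = {b}; new: +{b}
  S→S A: FOLLOW(A) ⊇ FOLLOW(S) ⊇ {$,b}; new: +{$,b}
  FOLLOW[S]={$,b}  FOLLOW[A]={$,b}
iter 2: done
  FOLLOW[S]={$,b}  FOLLOW[A]={$,b}

FOLLOW(S) = ["$", "b"]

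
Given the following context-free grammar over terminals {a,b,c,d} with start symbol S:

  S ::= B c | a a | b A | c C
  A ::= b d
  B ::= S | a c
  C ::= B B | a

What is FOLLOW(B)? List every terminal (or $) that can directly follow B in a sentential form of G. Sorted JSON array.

FIRST iteration:
[1]
  A via A→b d: +{b}
  B via B→a c: +{a}
  C via C→B B: +{a}
  S via S→B c: +{a}
  S via S→b A: +{b}
  S via S→c C: +{c}
  S: {a,b,c}  A: {b}  B: {a}  C: {a}
[2]
  B via B→S: +{b,c}
  C via C→B B: +{b,c}
  S: {a,b,c}  A: {b}  B: {a,b,c}  C: {a,b,c}
[3] done
  S: {a,b,c}  A: {b}  B: {a,b,c}  C: {a,b,c}

FOLLOW sets:
seed FOLLOW(S) with $
[1]
  C→B B: FOLLOW(B) ⊇ FIRST(B) = {a,b,c}; new: +{a,b,c}
  S→b A: FOLLOW(A) ⊇ FOLLOW(S) ⊇ {$}; new: +{$}
  S→c C: FOLLOW(C) ⊇ FOLLOW(S) ⊇ {$}; new: +{$}
  FOLLOW[S]={$}  FOLLOW[A]={$}  FOLLOW[B]={a,b,c}  FOLLOW[C]={$}
[2]
  B→S: FOLLOW(S) ⊇ FOLLOW(B) ⊇ {a,b,c}; new: +{a,b,c}
  C→B B: FOLLOW(B) ⊇ FOLLOW(C) ⊇ {$}; new: +{$}
  S→b A: FOLLOW(A) ⊇ FOLLOW(S) ⊇ {$,a,b,c}; new: +{a,b,c}
  S→c C: FOLLOW(C) ⊇ FOLLOW(S) ⊇ {$,a,b,c}; new: +{a,b,c}
  FOLLOW[S]={$,a,b,c}  FOLLOW[A]={$,a,b,c}  FOLLOW[B]={$,a,b,c}  FOLLOW[C]={$,a,b,c}
[3] (no change)
  FOLLOW[S]={$,a,b,c}  FOLLOW[A]={$,a,b,c}  FOLLOW[B]={$,a,b,c}  FOLLOW[C]={$,a,b,c}

FOLLOW(B) = ["$", "a", "b", "c"]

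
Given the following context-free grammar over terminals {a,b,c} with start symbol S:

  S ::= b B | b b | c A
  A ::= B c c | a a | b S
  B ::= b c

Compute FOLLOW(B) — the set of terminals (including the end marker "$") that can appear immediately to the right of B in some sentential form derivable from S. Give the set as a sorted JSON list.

FIRST iteration:
[1]
  A via A→a a: +{a}
  A via A→b S: +{b}
  B via B→b c: +{b}
  S via S→b B: +{b}
  S via S→c A: +{c}
  FIRST[S]={b,c}  FIRST[A]={a,b}  FIRST[B]={b}
[2] done
  FIRST[S]={b,c}  FIRST[A]={a,b}  FIRST[B]={b}

FOLLOW sets:
seed FOLLOW(S) with $
pass 1:
  A→B c c: FOLLOW(B) ⊇ FIRST(c) = {c}; new: +{c}
  S→b B: FOLLOW(B) ⊇ FOLLOW(S) ⊇ {$}; new: +{$}
  S→c A: FOLLOW(A) ⊇ FOLLOW(S) ⊇ {$}; new: +{$}
  S: {$}  A: {$}  B: {$,c}
pass 2: done
  S: {$}  A: {$}  B: {$,c}

FOLLOW(B) = ["$", "c"]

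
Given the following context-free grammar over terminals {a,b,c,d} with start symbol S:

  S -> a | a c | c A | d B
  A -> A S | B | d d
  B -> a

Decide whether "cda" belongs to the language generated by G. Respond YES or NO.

Convert to CNF:
  S -> T0 B | T1 T2 | T2 A | a
  A -> A S | T0 T0 | a
  B -> a
  T0 -> d
  T1 -> a
  T2 -> c

CYK fill:
  cell(0,0) c: {T2}  orig:{}
  cell(1,1) d: {T0}  orig:{}
  cell(2,2) a: {A,B,S,T1}  orig:{A,B,S}
  cell(0,1) cd: ∅
  cell(1,2) da: {S}
  cell(0,2) cda: ∅

S ∉ T[0,2] ⇒ NO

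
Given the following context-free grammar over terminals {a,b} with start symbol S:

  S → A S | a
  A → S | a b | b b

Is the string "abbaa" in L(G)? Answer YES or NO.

CNF form of G:
  S -> A S | a
  A -> A S | T0 T1 | T1 T1 | a
  T0 -> a
  T1 -> b

Fill CYK table bottom-up:
  [0..0]={A,S,T0}  "a"  orig:{A,S}
  [1..1]={T1}  "b"  orig:{}
  [2..2]={T1}  "b"  orig:{}
  [3..3]={A,S,T0}  "a"  orig:{A,S}
  [4..4]={A,S,T0}  "a"  orig:{A,S}
  [0..1]={A}  "ab"
  [1..2]={A}  "bb"
  [2..3]=∅  "ba"
  [3..4]={A,S}  "aa"
  [0..2]=∅  "abb"
  [1..3]={A,S}  "bba"
  [2..4]=∅  "baa"
  [0..3]={A,S}  "abba"
  [1..4]={A,S}  "bbaa"
  [0..4]={A,S}  "abbaa"

S ∈ T[0,4] ⇒ YES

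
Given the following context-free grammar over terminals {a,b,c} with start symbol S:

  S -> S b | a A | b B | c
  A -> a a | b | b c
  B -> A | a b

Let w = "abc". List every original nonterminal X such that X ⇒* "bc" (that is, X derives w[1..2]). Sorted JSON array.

Convert to CNF:
  S -> S T1 | T0 A | T1 B | c
  A -> T0 T0 | T1 T2 | b
  B -> T0 T0 | T0 T1 | T1 T2 | b
  T0 -> a
  T1 -> b
  T2 -> c

CYK fill, restricted to cells inside w[1..2]:
  cell(1,1) b: {A,B,T1}  orig:{A,B}
  cell(2,2) c: {S,T2}  orig:{S}
  cell(1,2) bc: {A,B}

Original NTs in T[1,2] deriving "bc": ["A", "B"]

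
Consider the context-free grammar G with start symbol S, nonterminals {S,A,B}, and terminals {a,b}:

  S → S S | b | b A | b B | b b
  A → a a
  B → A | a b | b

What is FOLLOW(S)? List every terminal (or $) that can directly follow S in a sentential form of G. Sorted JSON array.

Compute FIRST by fixpoint:
iter 1:
  A via A→a a: +{a}
  B via B→A: +{a}
  B via B→b: +{b}
  S via S→b: +{b}
  FIRST(S)={b}  FIRST(A)={a}  FIRST(B)={a,b}
iter 2: done
  FIRST(S)={b}  FIRST(A)={a}  FIRST(B)={a,b}

FOLLOW iteration:
seed FOLLOW(S) with $
iter 1:
  S→S S: FOLLOW(S) ⊇ FIRST(S) = {b}; new: +{b}
  S→b A: FOLLOW(A) ⊇ FOLLOW(S) ⊇ {$,b}; new: +{$,b}
  S→b B: FOLLOW(B) ⊇ FOLLOW(S) ⊇ {$,b}; new: +{$,b}
  FOLLOW[S]={$,b}  FOLLOW[A]={$,b}  FOLLOW[B]={$,b}
iter 2: done
  FOLLOW[S]={$,b}  FOLLOW[A]={$,b}  FOLLOW[B]={$,b}

FOLLOW(S) = ["$", "b"]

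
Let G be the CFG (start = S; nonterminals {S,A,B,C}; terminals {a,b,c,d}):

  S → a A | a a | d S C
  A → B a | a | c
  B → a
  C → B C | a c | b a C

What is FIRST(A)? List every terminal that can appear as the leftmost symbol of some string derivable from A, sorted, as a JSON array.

Compute FIRST by fixpoint:
iter 1:
  A via A→a: +{a}
  A via A→c: +{c}
  B via B→a: +{a}
  C via C→B C: +{a}
  C via C→b a C: +{b}
  S via S→a A: +{a}
  S via S→d S C: +{d}
  S: {a,d}  A: {a,c}  B: {a}  C: {a,b}
iter 2: — fixpoint
  S: {a,d}  A: {a,c}  B: {a}  C: {a,b}

FIRST(A) = ["a", "c"]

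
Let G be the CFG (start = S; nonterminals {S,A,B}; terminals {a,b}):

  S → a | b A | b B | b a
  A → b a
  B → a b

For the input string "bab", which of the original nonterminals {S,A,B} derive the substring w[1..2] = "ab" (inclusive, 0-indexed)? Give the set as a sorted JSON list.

CNF form of G:
  S -> T0 A | T0 B | T0 T1 | a
  A -> T0 T1
  B -> T1 T0
  T0 -> b
  T1 -> a

CYK table (by increasing span), restricted to cells inside w[1..2]:
  cell(1,1) a: {S,T1}  orig:{S}
  cell(2,2) b: {T0}  orig:{}
  cell(1,2) ab: {B}

Original NTs in T[1,2] deriving "ab": ["B"]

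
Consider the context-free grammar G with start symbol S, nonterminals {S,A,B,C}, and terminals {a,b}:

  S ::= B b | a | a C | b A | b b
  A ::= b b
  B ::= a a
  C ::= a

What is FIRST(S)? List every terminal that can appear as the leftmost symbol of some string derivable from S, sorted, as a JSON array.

FIRST sets, iterate to fixpoint:
round 1:
  A via A→b b: +{b}
  B via B→a a: +{a}
  C via C→a: +{a}
  S via S→B b: +{a}
  S via S→b A: +{b}
  FIRST[S]={a,b}  FIRST[A]={b}  FIRST[B]={a}  FIRST[C]={a}
round 2: done
  FIRST[S]={a,b}  FIRST[A]={b}  FIRST[B]={a}  FIRST[C]={a}

FIRST(S) = ["a", "b"]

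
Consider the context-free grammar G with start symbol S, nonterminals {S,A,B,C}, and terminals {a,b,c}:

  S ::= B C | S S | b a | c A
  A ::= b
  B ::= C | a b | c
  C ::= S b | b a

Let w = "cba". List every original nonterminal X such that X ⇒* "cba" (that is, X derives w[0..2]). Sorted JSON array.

Convert to CNF:
  S -> B C | S S | T0 T1 | T2 A
  A -> b
  B -> S T0 | T0 T1 | T1 T0 | c
  C -> S T0 | T0 T1
  T0 -> b
  T1 -> a
  T2 -> c

CYK table (by increasing span), restricted to cells inside w[0..2]:
  [0..0]={B,T2}  "c"  orig:{B}
  [1..1]={A,T0}  "b"  orig:{A}
  [2..2]={T1}  "a"  orig:{}
  [0..1]={S}  "cb"
  [1..2]={B,C,S}  "ba"
  [0..2]={S}  "cba"

Original NTs in T[0,2] deriving "cba": ["S"]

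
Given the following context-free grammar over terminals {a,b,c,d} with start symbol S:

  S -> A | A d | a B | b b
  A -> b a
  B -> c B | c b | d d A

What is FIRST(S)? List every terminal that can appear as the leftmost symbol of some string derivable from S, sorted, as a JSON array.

Compute FIRST by fixpoint:
round 1:
  A via A→b a: +{b}
  B via B→c B: +{c}
  B via B→d d A: +{d}
  S via S→A: +{b}
  S via S→a B: +{a}
  FIRST[S]={a,b}  FIRST[A]={b}  FIRST[B]={c,d}
round 2: (no change)
  FIRST[S]={a,b}  FIRST[A]={b}  FIRST[B]={c,d}

FIRST(S) = ["a", "b"]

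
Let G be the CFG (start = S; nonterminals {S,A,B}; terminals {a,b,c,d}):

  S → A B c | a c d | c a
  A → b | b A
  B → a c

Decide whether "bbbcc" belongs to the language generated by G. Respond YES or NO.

CNF form of G:
  S -> A X4 | T1 X5 | T2 T1
  A -> T0 A | b
  B -> T1 T2
  T0 -> b
  T1 -> a
  T2 -> c
  T3 -> d
  X4 -> B T2
  X5 -> T2 T3

Fill CYK table bottom-up:
  cell(0,0) b: {A,T0}  orig:{A}
  cell(1,1) b: {A,T0}  orig:{A}
  cell(2,2) b: {A,T0}  orig:{A}
  cell(3,3) c: {T2}  orig:{}
  cell(4,4) c: {T2}  orig:{}
  cell(0,1) bb: {A}
  cell(1,2) bb: {A}
  cell(2,3) bc: ∅
  cell(3,4) cc: ∅
  cell(0,2) bbb: {A}
  cell(1,3) bbc: ∅
  cell(2,4) bcc: ∅
  cell(0,3) bbbc: ∅
  cell(1,4) bbcc: ∅
  cell(0,4) bbbcc: ∅

S ∉ T[0,4] ⇒ NO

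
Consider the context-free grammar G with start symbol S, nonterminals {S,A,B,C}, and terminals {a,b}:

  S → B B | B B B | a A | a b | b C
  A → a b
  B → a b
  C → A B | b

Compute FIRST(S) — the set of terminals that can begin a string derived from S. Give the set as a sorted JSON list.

FIRST iteration:
round 1:
  A via A→a b: +{a}
  B via B→a b: +{a}
  C via C→A B: +{a}
  C via C→b: +{b}
  S via S→B B: +{a}
  S via S→b C: +{b}
  FIRST(S)={a,b}  FIRST(A)={a}  FIRST(B)={a}  FIRST(C)={a,b}
round 2: — fixpoint
  FIRST(S)={a,b}  FIRST(A)={a}  FIRST(B)={a}  FIRST(C)={a,b}

FIRST(S) = ["a", "b"]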